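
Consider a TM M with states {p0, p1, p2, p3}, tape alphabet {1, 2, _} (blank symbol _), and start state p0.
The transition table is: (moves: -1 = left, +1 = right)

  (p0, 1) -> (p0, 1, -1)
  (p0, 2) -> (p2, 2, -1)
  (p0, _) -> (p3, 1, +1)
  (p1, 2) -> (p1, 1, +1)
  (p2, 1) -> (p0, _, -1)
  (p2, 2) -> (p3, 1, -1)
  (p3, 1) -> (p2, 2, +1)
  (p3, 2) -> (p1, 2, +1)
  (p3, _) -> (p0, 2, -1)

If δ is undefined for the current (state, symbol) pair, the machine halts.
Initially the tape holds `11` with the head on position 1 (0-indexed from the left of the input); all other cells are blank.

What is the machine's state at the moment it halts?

state=p0 head=1 tape=___1[1]   (p0,1)→(p0,1,-1)
state=p0 head=0 tape=___[1]1   (p0,1)→(p0,1,-1)
state=p0 head=-1 tape=__[_]11   (p0,_)→(p3,1,+1)
state=p3 head=0 tape=__1[1]1   (p3,1)→(p2,2,+1)
state=p2 head=1 tape=__12[1]   (p2,1)→(p0,_,-1)
state=p0 head=0 tape=__1[2]_   (p0,2)→(p2,2,-1)
state=p2 head=-1 tape=__[1]2_   (p2,1)→(p0,_,-1)
state=p0 head=-2 tape=_[_]_2_   (p0,_)→(p3,1,+1)
state=p3 head=-1 tape=_1[_]2_   (p3,_)→(p0,2,-1)
state=p0 head=-2 tape=_[1]22_   (p0,1)→(p0,1,-1)
state=p0 head=-3 tape=[_]122_   (p0,_)→(p3,1,+1)
state=p3 head=-2 tape=1[1]22_   (p3,1)→(p2,2,+1)
state=p2 head=-1 tape=12[2]2_   (p2,2)→(p3,1,-1)
state=p3 head=-2 tape=1[2]12_   (p3,2)→(p1,2,+1)
state=p1 head=-1 tape=12[1]2_
No transition is defined for (p1, 1); M halts in state p1.

p1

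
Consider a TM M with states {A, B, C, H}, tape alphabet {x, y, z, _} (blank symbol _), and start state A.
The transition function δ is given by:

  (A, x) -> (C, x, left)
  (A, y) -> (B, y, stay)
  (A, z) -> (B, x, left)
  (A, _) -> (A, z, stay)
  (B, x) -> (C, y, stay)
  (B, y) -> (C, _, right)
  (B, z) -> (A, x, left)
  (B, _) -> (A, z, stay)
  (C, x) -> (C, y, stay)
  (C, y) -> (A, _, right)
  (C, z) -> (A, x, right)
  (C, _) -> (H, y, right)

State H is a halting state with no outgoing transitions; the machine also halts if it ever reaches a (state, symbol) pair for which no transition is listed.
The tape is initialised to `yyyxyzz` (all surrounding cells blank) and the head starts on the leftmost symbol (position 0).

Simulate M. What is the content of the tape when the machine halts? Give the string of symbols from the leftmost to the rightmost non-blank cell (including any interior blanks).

A | [y]yyxyzz   read y → write y, move stay, go to B
B | [y]yyxyzz   read y → write _, move right, go to C
C | _[y]yxyzz   read y → write _, move right, go to A
A | __[y]xyzz   read y → write y, move stay, go to B
B | __[y]xyzz   read y → write _, move right, go to C
C | ___[x]yzz   read x → write y, move stay, go to C
C | ___[y]yzz   read y → write _, move right, go to A
A | ____[y]zz   read y → write y, move stay, go to B
B | ____[y]zz   read y → write _, move right, go to C
C | _____[z]z   read z → write x, move right, go to A
A | _____x[z]   read z → write x, move left, go to B
B | _____[x]x   read x → write y, move stay, go to C
C | _____[y]x   read y → write _, move right, go to A
A | ______[x]   read x → write x, move left, go to C
C | _____[_]x   read _ → write y, move right, go to H
H | _____y[x]
The non-blank tape span at halt is yx.

yx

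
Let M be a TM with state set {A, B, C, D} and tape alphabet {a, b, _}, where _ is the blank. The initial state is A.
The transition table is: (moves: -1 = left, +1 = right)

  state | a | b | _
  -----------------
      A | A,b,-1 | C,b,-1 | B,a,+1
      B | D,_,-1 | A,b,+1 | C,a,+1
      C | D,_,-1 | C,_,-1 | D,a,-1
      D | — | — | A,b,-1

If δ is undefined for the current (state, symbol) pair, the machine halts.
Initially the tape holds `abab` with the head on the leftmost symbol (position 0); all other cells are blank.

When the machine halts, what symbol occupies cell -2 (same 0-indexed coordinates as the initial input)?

state=A head=0 tape=___[a]bab   (A,a)→(A,b,-1)
state=A head=-1 tape=__[_]bbab   (A,_)→(B,a,+1)
state=B head=0 tape=__a[b]bab   (B,b)→(A,b,+1)
state=A head=1 tape=__ab[b]ab   (A,b)→(C,b,-1)
state=C head=0 tape=__a[b]bab   (C,b)→(C,_,-1)
state=C head=-1 tape=__[a]_bab   (C,a)→(D,_,-1)
state=D head=-2 tape=_[_]__bab   (D,_)→(A,b,-1)
state=A head=-3 tape=[_]b__bab   (A,_)→(B,a,+1)
state=B head=-2 tape=a[b]__bab   (B,b)→(A,b,+1)
state=A head=-1 tape=ab[_]_bab   (A,_)→(B,a,+1)
state=B head=0 tape=aba[_]bab   (B,_)→(C,a,+1)
state=C head=1 tape=abaa[b]ab   (C,b)→(C,_,-1)
state=C head=0 tape=aba[a]_ab   (C,a)→(D,_,-1)
state=D head=-1 tape=ab[a]__ab
Cell -2 holds b when M halts.

b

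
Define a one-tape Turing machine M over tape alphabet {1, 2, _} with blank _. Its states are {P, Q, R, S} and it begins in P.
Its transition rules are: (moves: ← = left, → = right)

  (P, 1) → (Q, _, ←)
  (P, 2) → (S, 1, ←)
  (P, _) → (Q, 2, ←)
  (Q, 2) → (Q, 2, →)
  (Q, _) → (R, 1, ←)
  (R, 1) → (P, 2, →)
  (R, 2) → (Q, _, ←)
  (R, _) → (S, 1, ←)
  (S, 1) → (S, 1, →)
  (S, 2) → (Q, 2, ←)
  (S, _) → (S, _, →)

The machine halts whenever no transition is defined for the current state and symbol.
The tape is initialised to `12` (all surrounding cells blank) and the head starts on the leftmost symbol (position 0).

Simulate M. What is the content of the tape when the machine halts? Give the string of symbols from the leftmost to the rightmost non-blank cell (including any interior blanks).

P | ___[1]2   read 1 → write _, move ←, go to Q
Q | __[_]_2   read _ → write 1, move ←, go to R
R | _[_]1_2   read _ → write 1, move ←, go to S
S | [_]11_2   read _ → write _, move →, go to S
S | _[1]1_2   read 1 → write 1, move →, go to S
S | _1[1]_2   read 1 → write 1, move →, go to S
S | _11[_]2   read _ → write _, move →, go to S
S | _11_[2]   read 2 → write 2, move ←, go to Q
Q | _11[_]2   read _ → write 1, move ←, go to R
R | _1[1]12   read 1 → write 2, move →, go to P
P | _12[1]2   read 1 → write _, move ←, go to Q
Q | _1[2]_2   read 2 → write 2, move →, go to Q
Q | _12[_]2   read _ → write 1, move ←, go to R
R | _1[2]12   read 2 → write _, move ←, go to Q
Q | _[1]_12
The non-blank tape span at halt is 1_12.

1_12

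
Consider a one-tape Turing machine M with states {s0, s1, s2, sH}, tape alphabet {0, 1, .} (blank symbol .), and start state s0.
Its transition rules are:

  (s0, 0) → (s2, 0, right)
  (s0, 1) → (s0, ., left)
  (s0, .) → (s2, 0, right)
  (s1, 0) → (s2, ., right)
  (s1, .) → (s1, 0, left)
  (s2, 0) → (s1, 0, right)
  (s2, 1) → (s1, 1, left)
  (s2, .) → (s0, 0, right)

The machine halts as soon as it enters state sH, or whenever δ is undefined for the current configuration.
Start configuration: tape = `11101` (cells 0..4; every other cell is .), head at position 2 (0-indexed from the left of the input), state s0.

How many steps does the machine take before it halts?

14

state=s0 head=2 tape=.11[1]01   (s0,1)→(s0,.,left)
state=s0 head=1 tape=.1[1].01   (s0,1)→(s0,.,left)
state=s0 head=0 tape=.[1]..01   (s0,1)→(s0,.,left)
state=s0 head=-1 tape=[.]...01   (s0,.)→(s2,0,right)
state=s2 head=0 tape=0[.]..01   (s2,.)→(s0,0,right)
state=s0 head=1 tape=00[.].01   (s0,.)→(s2,0,right)
state=s2 head=2 tape=000[.]01   (s2,.)→(s0,0,right)
state=s0 head=3 tape=0000[0]1   (s0,0)→(s2,0,right)
state=s2 head=4 tape=00000[1]   (s2,1)→(s1,1,left)
state=s1 head=3 tape=0000[0]1   (s1,0)→(s2,.,right)
state=s2 head=4 tape=0000.[1]   (s2,1)→(s1,1,left)
state=s1 head=3 tape=0000[.]1   (s1,.)→(s1,0,left)
state=s1 head=2 tape=000[0]01   (s1,0)→(s2,.,right)
state=s2 head=3 tape=000.[0]1   (s2,0)→(s1,0,right)
state=s1 head=4 tape=000.0[1]
M halts after 14 transitions.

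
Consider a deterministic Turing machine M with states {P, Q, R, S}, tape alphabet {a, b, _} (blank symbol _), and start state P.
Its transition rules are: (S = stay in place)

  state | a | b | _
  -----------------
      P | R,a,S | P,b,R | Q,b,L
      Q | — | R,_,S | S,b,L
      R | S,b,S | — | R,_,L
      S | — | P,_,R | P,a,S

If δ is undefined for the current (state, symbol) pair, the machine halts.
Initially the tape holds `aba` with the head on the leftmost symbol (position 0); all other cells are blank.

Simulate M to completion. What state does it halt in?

R

state=P head=0 tape=[a]ba__   (P,a)→(R,a,S)
state=R head=0 tape=[a]ba__   (R,a)→(S,b,S)
state=S head=0 tape=[b]ba__   (S,b)→(P,_,R)
state=P head=1 tape=_[b]a__   (P,b)→(P,b,R)
state=P head=2 tape=_b[a]__   (P,a)→(R,a,S)
state=R head=2 tape=_b[a]__   (R,a)→(S,b,S)
state=S head=2 tape=_b[b]__   (S,b)→(P,_,R)
state=P head=3 tape=_b_[_]_   (P,_)→(Q,b,L)
state=Q head=2 tape=_b[_]b_   (Q,_)→(S,b,L)
state=S head=1 tape=_[b]bb_   (S,b)→(P,_,R)
state=P head=2 tape=__[b]b_   (P,b)→(P,b,R)
state=P head=3 tape=__b[b]_   (P,b)→(P,b,R)
state=P head=4 tape=__bb[_]   (P,_)→(Q,b,L)
state=Q head=3 tape=__b[b]b   (Q,b)→(R,_,S)
state=R head=3 tape=__b[_]b   (R,_)→(R,_,L)
state=R head=2 tape=__[b]_b
No transition is defined for (R, b); M halts in state R.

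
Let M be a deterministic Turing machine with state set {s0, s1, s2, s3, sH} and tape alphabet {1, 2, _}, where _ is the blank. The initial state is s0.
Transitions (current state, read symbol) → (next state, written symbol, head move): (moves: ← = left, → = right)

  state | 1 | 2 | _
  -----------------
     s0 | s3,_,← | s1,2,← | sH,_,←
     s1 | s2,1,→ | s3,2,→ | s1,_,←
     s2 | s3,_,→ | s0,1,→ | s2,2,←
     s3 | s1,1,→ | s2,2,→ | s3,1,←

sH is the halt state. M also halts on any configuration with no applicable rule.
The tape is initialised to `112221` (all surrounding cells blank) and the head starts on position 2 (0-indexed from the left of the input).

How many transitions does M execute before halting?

state=s0 head=2 tape=11[2]221__   (s0,2)→(s1,2,←)
state=s1 head=1 tape=1[1]2221__   (s1,1)→(s2,1,→)
state=s2 head=2 tape=11[2]221__   (s2,2)→(s0,1,→)
state=s0 head=3 tape=111[2]21__   (s0,2)→(s1,2,←)
state=s1 head=2 tape=11[1]221__   (s1,1)→(s2,1,→)
state=s2 head=3 tape=111[2]21__   (s2,2)→(s0,1,→)
state=s0 head=4 tape=1111[2]1__   (s0,2)→(s1,2,←)
state=s1 head=3 tape=111[1]21__   (s1,1)→(s2,1,→)
state=s2 head=4 tape=1111[2]1__   (s2,2)→(s0,1,→)
state=s0 head=5 tape=11111[1]__   (s0,1)→(s3,_,←)
state=s3 head=4 tape=1111[1]___   (s3,1)→(s1,1,→)
state=s1 head=5 tape=11111[_]__   (s1,_)→(s1,_,←)
state=s1 head=4 tape=1111[1]___   (s1,1)→(s2,1,→)
state=s2 head=5 tape=11111[_]__   (s2,_)→(s2,2,←)
state=s2 head=4 tape=1111[1]2__   (s2,1)→(s3,_,→)
state=s3 head=5 tape=1111_[2]__   (s3,2)→(s2,2,→)
state=s2 head=6 tape=1111_2[_]_   (s2,_)→(s2,2,←)
state=s2 head=5 tape=1111_[2]2_   (s2,2)→(s0,1,→)
state=s0 head=6 tape=1111_1[2]_   (s0,2)→(s1,2,←)
state=s1 head=5 tape=1111_[1]2_   (s1,1)→(s2,1,→)
state=s2 head=6 tape=1111_1[2]_   (s2,2)→(s0,1,→)
state=s0 head=7 tape=1111_11[_]   (s0,_)→(sH,_,←)
state=sH head=6 tape=1111_1[1]_
M halts after 22 transitions.

22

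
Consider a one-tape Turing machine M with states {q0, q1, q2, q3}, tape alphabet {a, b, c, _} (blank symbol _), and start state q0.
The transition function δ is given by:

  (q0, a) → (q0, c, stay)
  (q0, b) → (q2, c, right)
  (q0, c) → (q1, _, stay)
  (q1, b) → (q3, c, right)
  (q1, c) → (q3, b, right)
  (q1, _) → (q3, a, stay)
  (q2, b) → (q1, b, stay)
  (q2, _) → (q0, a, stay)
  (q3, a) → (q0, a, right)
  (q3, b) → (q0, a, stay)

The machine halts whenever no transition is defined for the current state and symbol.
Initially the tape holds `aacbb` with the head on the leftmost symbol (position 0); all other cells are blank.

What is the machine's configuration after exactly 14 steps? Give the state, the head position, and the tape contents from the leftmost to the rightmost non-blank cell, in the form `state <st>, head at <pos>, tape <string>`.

state q3, head at 5, tape aaacc

state=q0 head=0 tape=[a]acbb_   (q0,a)→(q0,c,stay)
state=q0 head=0 tape=[c]acbb_   (q0,c)→(q1,_,stay)
state=q1 head=0 tape=[_]acbb_   (q1,_)→(q3,a,stay)
state=q3 head=0 tape=[a]acbb_   (q3,a)→(q0,a,right)
state=q0 head=1 tape=a[a]cbb_   (q0,a)→(q0,c,stay)
state=q0 head=1 tape=a[c]cbb_   (q0,c)→(q1,_,stay)
state=q1 head=1 tape=a[_]cbb_   (q1,_)→(q3,a,stay)
state=q3 head=1 tape=a[a]cbb_   (q3,a)→(q0,a,right)
state=q0 head=2 tape=aa[c]bb_   (q0,c)→(q1,_,stay)
state=q1 head=2 tape=aa[_]bb_   (q1,_)→(q3,a,stay)
state=q3 head=2 tape=aa[a]bb_   (q3,a)→(q0,a,right)
state=q0 head=3 tape=aaa[b]b_   (q0,b)→(q2,c,right)
state=q2 head=4 tape=aaac[b]_   (q2,b)→(q1,b,stay)
state=q1 head=4 tape=aaac[b]_   (q1,b)→(q3,c,right)
state=q3 head=5 tape=aaacc[_]
After 14 steps: state q3, head at 5, tape aaacc.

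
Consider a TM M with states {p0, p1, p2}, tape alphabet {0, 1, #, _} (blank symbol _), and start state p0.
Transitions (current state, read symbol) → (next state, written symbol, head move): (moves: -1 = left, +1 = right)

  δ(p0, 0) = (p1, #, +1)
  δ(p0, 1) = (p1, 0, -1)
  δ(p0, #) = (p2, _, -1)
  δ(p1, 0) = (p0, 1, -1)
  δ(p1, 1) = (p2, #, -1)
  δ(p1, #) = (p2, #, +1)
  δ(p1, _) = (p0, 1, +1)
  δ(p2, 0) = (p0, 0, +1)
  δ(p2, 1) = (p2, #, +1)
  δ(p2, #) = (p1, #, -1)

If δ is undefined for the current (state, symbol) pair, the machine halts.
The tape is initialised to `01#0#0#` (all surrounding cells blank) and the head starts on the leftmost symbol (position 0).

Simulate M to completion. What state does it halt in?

p2

state=p0 head=0 tape=_[0]1#0#0#   (p0,0)→(p1,#,+1)
state=p1 head=1 tape=_#[1]#0#0#   (p1,1)→(p2,#,-1)
state=p2 head=0 tape=_[#]##0#0#   (p2,#)→(p1,#,-1)
state=p1 head=-1 tape=[_]###0#0#   (p1,_)→(p0,1,+1)
state=p0 head=0 tape=1[#]##0#0#   (p0,#)→(p2,_,-1)
state=p2 head=-1 tape=[1]_##0#0#   (p2,1)→(p2,#,+1)
state=p2 head=0 tape=#[_]##0#0#
No transition is defined for (p2, _); M halts in state p2.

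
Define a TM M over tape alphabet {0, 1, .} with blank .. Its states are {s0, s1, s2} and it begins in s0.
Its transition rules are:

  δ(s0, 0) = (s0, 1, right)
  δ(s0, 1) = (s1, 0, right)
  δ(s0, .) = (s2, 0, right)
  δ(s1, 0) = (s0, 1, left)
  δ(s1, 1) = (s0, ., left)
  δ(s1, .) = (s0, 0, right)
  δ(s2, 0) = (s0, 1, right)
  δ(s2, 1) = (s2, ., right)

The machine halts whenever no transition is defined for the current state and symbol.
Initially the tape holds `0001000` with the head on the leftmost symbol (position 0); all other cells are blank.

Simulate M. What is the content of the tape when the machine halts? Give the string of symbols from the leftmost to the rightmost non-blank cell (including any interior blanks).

s0 | [0]001000...   read 0 → write 1, move right, go to s0
s0 | 1[0]01000...   read 0 → write 1, move right, go to s0
s0 | 11[0]1000...   read 0 → write 1, move right, go to s0
s0 | 111[1]000...   read 1 → write 0, move right, go to s1
s1 | 1110[0]00...   read 0 → write 1, move left, go to s0
s0 | 111[0]100...   read 0 → write 1, move right, go to s0
s0 | 1111[1]00...   read 1 → write 0, move right, go to s1
s1 | 11110[0]0...   read 0 → write 1, move left, go to s0
s0 | 1111[0]10...   read 0 → write 1, move right, go to s0
s0 | 11111[1]0...   read 1 → write 0, move right, go to s1
s1 | 111110[0]...   read 0 → write 1, move left, go to s0
s0 | 11111[0]1...   read 0 → write 1, move right, go to s0
s0 | 111111[1]...   read 1 → write 0, move right, go to s1
s1 | 1111110[.]..   read . → write 0, move right, go to s0
s0 | 11111100[.].   read . → write 0, move right, go to s2
s2 | 111111000[.]
The non-blank tape span at halt is 111111000.

111111000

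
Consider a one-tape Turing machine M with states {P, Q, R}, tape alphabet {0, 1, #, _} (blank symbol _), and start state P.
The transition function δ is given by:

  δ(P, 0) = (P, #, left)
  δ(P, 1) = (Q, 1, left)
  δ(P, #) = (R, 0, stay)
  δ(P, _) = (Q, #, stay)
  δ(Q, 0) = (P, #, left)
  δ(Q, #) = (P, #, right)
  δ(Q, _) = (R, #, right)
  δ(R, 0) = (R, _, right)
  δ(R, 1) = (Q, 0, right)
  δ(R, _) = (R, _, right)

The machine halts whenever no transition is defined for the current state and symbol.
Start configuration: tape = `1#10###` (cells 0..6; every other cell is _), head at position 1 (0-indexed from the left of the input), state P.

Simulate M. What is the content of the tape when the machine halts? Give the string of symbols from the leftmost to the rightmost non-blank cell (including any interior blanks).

1#_####

state=P head=1 tape=1[#]10###   (P,#)→(R,0,stay)
state=R head=1 tape=1[0]10###   (R,0)→(R,_,right)
state=R head=2 tape=1_[1]0###   (R,1)→(Q,0,right)
state=Q head=3 tape=1_0[0]###   (Q,0)→(P,#,left)
state=P head=2 tape=1_[0]####   (P,0)→(P,#,left)
state=P head=1 tape=1[_]#####   (P,_)→(Q,#,stay)
state=Q head=1 tape=1[#]#####   (Q,#)→(P,#,right)
state=P head=2 tape=1#[#]####   (P,#)→(R,0,stay)
state=R head=2 tape=1#[0]####   (R,0)→(R,_,right)
state=R head=3 tape=1#_[#]###
The non-blank tape span at halt is 1#_####.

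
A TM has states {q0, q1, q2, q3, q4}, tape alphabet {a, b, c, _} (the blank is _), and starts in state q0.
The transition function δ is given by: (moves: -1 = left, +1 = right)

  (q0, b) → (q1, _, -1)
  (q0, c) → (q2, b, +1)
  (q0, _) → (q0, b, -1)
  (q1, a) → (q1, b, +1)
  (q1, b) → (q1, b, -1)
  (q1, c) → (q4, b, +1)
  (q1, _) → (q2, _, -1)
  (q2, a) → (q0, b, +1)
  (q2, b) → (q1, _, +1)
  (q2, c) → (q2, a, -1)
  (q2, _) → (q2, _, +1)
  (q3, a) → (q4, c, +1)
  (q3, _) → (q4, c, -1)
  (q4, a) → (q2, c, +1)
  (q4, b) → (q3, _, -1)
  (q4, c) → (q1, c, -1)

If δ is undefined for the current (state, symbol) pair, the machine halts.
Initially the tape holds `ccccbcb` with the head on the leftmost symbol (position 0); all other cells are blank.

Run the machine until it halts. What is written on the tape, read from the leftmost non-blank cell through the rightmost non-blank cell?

q0 | _[c]cccbcb   read c → write b, move +1, go to q2
q2 | _b[c]ccbcb   read c → write a, move -1, go to q2
q2 | _[b]accbcb   read b → write _, move +1, go to q1
q1 | __[a]ccbcb   read a → write b, move +1, go to q1
q1 | __b[c]cbcb   read c → write b, move +1, go to q4
q4 | __bb[c]bcb   read c → write c, move -1, go to q1
q1 | __b[b]cbcb   read b → write b, move -1, go to q1
q1 | __[b]bcbcb   read b → write b, move -1, go to q1
q1 | _[_]bbcbcb   read _ → write _, move -1, go to q2
q2 | [_]_bbcbcb   read _ → write _, move +1, go to q2
q2 | _[_]bbcbcb   read _ → write _, move +1, go to q2
q2 | __[b]bcbcb   read b → write _, move +1, go to q1
q1 | ___[b]cbcb   read b → write b, move -1, go to q1
q1 | __[_]bcbcb   read _ → write _, move -1, go to q2
q2 | _[_]_bcbcb   read _ → write _, move +1, go to q2
q2 | __[_]bcbcb   read _ → write _, move +1, go to q2
q2 | ___[b]cbcb   read b → write _, move +1, go to q1
q1 | ____[c]bcb   read c → write b, move +1, go to q4
q4 | ____b[b]cb   read b → write _, move -1, go to q3
q3 | ____[b]_cb
The non-blank tape span at halt is b_cb.

b_cb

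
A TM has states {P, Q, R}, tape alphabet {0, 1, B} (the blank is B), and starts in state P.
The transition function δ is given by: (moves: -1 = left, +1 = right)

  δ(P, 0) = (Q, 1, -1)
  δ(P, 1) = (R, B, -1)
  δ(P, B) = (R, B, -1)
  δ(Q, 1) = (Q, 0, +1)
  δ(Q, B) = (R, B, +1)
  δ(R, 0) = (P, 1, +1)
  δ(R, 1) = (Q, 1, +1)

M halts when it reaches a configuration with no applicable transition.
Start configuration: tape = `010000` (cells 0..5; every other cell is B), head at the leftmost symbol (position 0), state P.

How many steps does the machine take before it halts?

state=P head=0 tape=B[0]10000   (P,0)→(Q,1,-1)
state=Q head=-1 tape=[B]110000   (Q,B)→(R,B,+1)
state=R head=0 tape=B[1]10000   (R,1)→(Q,1,+1)
state=Q head=1 tape=B1[1]0000   (Q,1)→(Q,0,+1)
state=Q head=2 tape=B10[0]000
M halts after 4 transitions.

4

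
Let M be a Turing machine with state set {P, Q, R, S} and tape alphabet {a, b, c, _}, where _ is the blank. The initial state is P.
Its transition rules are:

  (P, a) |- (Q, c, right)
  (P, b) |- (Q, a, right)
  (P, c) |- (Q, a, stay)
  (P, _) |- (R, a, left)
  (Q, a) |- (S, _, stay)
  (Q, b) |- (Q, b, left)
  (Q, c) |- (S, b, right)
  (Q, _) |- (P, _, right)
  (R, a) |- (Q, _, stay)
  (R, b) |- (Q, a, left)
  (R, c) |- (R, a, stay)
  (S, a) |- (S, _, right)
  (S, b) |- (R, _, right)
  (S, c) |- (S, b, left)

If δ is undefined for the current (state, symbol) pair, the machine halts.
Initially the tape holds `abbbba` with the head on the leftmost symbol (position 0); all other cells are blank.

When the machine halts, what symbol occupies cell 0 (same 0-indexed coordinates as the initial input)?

state=P head=0 tape=[a]bbbba   (P,a)→(Q,c,right)
state=Q head=1 tape=c[b]bbba   (Q,b)→(Q,b,left)
state=Q head=0 tape=[c]bbbba   (Q,c)→(S,b,right)
state=S head=1 tape=b[b]bbba   (S,b)→(R,_,right)
state=R head=2 tape=b_[b]bba   (R,b)→(Q,a,left)
state=Q head=1 tape=b[_]abba   (Q,_)→(P,_,right)
state=P head=2 tape=b_[a]bba   (P,a)→(Q,c,right)
state=Q head=3 tape=b_c[b]ba   (Q,b)→(Q,b,left)
state=Q head=2 tape=b_[c]bba   (Q,c)→(S,b,right)
state=S head=3 tape=b_b[b]ba   (S,b)→(R,_,right)
state=R head=4 tape=b_b_[b]a   (R,b)→(Q,a,left)
state=Q head=3 tape=b_b[_]aa   (Q,_)→(P,_,right)
state=P head=4 tape=b_b_[a]a   (P,a)→(Q,c,right)
state=Q head=5 tape=b_b_c[a]   (Q,a)→(S,_,stay)
state=S head=5 tape=b_b_c[_]
Cell 0 holds b when M halts.

b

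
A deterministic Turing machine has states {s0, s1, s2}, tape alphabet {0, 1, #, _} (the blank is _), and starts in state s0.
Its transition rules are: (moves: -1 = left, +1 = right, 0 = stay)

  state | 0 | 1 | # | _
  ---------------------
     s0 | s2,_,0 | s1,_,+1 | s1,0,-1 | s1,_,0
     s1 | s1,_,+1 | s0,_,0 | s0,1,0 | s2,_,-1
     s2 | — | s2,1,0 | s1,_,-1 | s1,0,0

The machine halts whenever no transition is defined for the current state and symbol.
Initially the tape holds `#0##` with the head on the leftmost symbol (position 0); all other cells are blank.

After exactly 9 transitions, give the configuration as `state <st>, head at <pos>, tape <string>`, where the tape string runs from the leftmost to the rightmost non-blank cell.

s0 | __[#]0##   read # → write 0, move -1, go to s1
s1 | _[_]00##   read _ → write _, move -1, go to s2
s2 | [_]_00##   read _ → write 0, move 0, go to s1
s1 | [0]_00##   read 0 → write _, move +1, go to s1
s1 | _[_]00##   read _ → write _, move -1, go to s2
s2 | [_]_00##   read _ → write 0, move 0, go to s1
s1 | [0]_00##   read 0 → write _, move +1, go to s1
s1 | _[_]00##   read _ → write _, move -1, go to s2
s2 | [_]_00##   read _ → write 0, move 0, go to s1
s1 | [0]_00##
After 9 steps: state s1, head at -2, tape 0_00##.

state s1, head at -2, tape 0_00##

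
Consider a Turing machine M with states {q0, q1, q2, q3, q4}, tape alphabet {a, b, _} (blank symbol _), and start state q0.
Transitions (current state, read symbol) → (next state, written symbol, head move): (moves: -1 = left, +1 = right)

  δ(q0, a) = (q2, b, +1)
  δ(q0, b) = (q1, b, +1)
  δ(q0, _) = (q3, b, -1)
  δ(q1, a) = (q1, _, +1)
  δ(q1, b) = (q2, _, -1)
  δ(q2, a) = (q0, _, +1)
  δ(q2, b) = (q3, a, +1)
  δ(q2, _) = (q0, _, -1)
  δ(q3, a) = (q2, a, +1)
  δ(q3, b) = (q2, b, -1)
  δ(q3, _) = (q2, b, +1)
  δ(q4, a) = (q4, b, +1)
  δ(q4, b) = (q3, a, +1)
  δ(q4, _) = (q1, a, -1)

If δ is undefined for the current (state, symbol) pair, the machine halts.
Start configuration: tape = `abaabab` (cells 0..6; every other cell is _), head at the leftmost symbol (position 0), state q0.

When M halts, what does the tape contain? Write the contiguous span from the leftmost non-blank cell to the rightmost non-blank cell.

baa_b

q0 | [a]baabab   read a → write b, move +1, go to q2
q2 | b[b]aabab   read b → write a, move +1, go to q3
q3 | ba[a]abab   read a → write a, move +1, go to q2
q2 | baa[a]bab   read a → write _, move +1, go to q0
q0 | baa_[b]ab   read b → write b, move +1, go to q1
q1 | baa_b[a]b   read a → write _, move +1, go to q1
q1 | baa_b_[b]   read b → write _, move -1, go to q2
q2 | baa_b[_]_   read _ → write _, move -1, go to q0
q0 | baa_[b]__   read b → write b, move +1, go to q1
q1 | baa_b[_]_
The non-blank tape span at halt is baa_b.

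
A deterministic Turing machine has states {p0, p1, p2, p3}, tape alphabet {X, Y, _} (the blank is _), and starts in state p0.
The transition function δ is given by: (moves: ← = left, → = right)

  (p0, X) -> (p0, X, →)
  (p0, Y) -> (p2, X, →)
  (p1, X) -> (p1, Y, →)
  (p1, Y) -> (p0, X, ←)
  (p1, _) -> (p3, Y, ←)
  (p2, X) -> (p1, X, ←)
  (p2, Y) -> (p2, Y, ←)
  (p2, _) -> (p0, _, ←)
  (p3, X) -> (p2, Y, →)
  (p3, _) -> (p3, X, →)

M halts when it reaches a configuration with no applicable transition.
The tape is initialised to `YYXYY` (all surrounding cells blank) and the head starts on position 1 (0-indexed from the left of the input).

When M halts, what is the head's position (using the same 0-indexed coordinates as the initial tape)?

state=p0 head=1 tape=Y[Y]XYY_   (p0,Y)→(p2,X,→)
state=p2 head=2 tape=YX[X]YY_   (p2,X)→(p1,X,←)
state=p1 head=1 tape=Y[X]XYY_   (p1,X)→(p1,Y,→)
state=p1 head=2 tape=YY[X]YY_   (p1,X)→(p1,Y,→)
state=p1 head=3 tape=YYY[Y]Y_   (p1,Y)→(p0,X,←)
state=p0 head=2 tape=YY[Y]XY_   (p0,Y)→(p2,X,→)
state=p2 head=3 tape=YYX[X]Y_   (p2,X)→(p1,X,←)
state=p1 head=2 tape=YY[X]XY_   (p1,X)→(p1,Y,→)
state=p1 head=3 tape=YYY[X]Y_   (p1,X)→(p1,Y,→)
state=p1 head=4 tape=YYYY[Y]_   (p1,Y)→(p0,X,←)
state=p0 head=3 tape=YYY[Y]X_   (p0,Y)→(p2,X,→)
state=p2 head=4 tape=YYYX[X]_   (p2,X)→(p1,X,←)
state=p1 head=3 tape=YYY[X]X_   (p1,X)→(p1,Y,→)
state=p1 head=4 tape=YYYY[X]_   (p1,X)→(p1,Y,→)
state=p1 head=5 tape=YYYYY[_]   (p1,_)→(p3,Y,←)
state=p3 head=4 tape=YYYY[Y]Y
At halt the head is at cell 4.

4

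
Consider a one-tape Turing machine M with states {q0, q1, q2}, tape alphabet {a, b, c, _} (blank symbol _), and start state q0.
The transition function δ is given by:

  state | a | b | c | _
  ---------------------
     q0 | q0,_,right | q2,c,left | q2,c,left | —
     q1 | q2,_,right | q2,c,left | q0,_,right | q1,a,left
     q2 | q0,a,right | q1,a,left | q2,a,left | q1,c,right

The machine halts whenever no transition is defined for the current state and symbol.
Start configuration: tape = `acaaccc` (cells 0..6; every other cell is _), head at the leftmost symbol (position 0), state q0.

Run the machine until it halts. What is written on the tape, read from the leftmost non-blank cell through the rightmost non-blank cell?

state=q0 head=0 tape=[a]caaccc_   (q0,a)→(q0,_,right)
state=q0 head=1 tape=_[c]aaccc_   (q0,c)→(q2,c,left)
state=q2 head=0 tape=[_]caaccc_   (q2,_)→(q1,c,right)
state=q1 head=1 tape=c[c]aaccc_   (q1,c)→(q0,_,right)
state=q0 head=2 tape=c_[a]accc_   (q0,a)→(q0,_,right)
state=q0 head=3 tape=c__[a]ccc_   (q0,a)→(q0,_,right)
state=q0 head=4 tape=c___[c]cc_   (q0,c)→(q2,c,left)
state=q2 head=3 tape=c__[_]ccc_   (q2,_)→(q1,c,right)
state=q1 head=4 tape=c__c[c]cc_   (q1,c)→(q0,_,right)
state=q0 head=5 tape=c__c_[c]c_   (q0,c)→(q2,c,left)
state=q2 head=4 tape=c__c[_]cc_   (q2,_)→(q1,c,right)
state=q1 head=5 tape=c__cc[c]c_   (q1,c)→(q0,_,right)
state=q0 head=6 tape=c__cc_[c]_   (q0,c)→(q2,c,left)
state=q2 head=5 tape=c__cc[_]c_   (q2,_)→(q1,c,right)
state=q1 head=6 tape=c__ccc[c]_   (q1,c)→(q0,_,right)
state=q0 head=7 tape=c__ccc_[_]
The non-blank tape span at halt is c__ccc.

c__ccc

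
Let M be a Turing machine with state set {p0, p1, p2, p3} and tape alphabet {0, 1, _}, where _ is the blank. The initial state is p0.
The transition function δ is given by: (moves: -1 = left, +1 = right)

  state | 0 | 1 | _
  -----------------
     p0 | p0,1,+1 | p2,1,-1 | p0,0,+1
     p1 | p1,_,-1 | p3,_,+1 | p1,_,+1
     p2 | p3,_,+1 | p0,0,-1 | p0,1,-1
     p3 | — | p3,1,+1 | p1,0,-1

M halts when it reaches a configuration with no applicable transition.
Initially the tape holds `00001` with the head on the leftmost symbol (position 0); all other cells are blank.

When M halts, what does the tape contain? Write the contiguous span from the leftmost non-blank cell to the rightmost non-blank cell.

p0 | __[0]0001   read 0 → write 1, move +1, go to p0
p0 | __1[0]001   read 0 → write 1, move +1, go to p0
p0 | __11[0]01   read 0 → write 1, move +1, go to p0
p0 | __111[0]1   read 0 → write 1, move +1, go to p0
p0 | __1111[1]   read 1 → write 1, move -1, go to p2
p2 | __111[1]1   read 1 → write 0, move -1, go to p0
p0 | __11[1]01   read 1 → write 1, move -1, go to p2
p2 | __1[1]101   read 1 → write 0, move -1, go to p0
p0 | __[1]0101   read 1 → write 1, move -1, go to p2
p2 | _[_]10101   read _ → write 1, move -1, go to p0
p0 | [_]110101   read _ → write 0, move +1, go to p0
p0 | 0[1]10101   read 1 → write 1, move -1, go to p2
p2 | [0]110101   read 0 → write _, move +1, go to p3
p3 | _[1]10101   read 1 → write 1, move +1, go to p3
p3 | _1[1]0101   read 1 → write 1, move +1, go to p3
p3 | _11[0]101
The non-blank tape span at halt is 110101.

110101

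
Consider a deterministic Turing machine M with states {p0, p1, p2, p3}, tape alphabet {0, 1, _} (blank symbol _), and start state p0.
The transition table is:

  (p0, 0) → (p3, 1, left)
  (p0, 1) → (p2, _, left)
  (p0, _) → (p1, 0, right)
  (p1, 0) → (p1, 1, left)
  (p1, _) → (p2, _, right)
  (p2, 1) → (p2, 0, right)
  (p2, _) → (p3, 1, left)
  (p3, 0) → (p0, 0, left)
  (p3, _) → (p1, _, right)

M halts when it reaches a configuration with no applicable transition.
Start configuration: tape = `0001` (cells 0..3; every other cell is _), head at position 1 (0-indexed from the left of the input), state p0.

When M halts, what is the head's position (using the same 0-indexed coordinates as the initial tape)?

state=p0 head=1 tape=__0[0]01   (p0,0)→(p3,1,left)
state=p3 head=0 tape=__[0]101   (p3,0)→(p0,0,left)
state=p0 head=-1 tape=_[_]0101   (p0,_)→(p1,0,right)
state=p1 head=0 tape=_0[0]101   (p1,0)→(p1,1,left)
state=p1 head=-1 tape=_[0]1101   (p1,0)→(p1,1,left)
state=p1 head=-2 tape=[_]11101   (p1,_)→(p2,_,right)
state=p2 head=-1 tape=_[1]1101   (p2,1)→(p2,0,right)
state=p2 head=0 tape=_0[1]101   (p2,1)→(p2,0,right)
state=p2 head=1 tape=_00[1]01   (p2,1)→(p2,0,right)
state=p2 head=2 tape=_000[0]1
At halt the head is at cell 2.

2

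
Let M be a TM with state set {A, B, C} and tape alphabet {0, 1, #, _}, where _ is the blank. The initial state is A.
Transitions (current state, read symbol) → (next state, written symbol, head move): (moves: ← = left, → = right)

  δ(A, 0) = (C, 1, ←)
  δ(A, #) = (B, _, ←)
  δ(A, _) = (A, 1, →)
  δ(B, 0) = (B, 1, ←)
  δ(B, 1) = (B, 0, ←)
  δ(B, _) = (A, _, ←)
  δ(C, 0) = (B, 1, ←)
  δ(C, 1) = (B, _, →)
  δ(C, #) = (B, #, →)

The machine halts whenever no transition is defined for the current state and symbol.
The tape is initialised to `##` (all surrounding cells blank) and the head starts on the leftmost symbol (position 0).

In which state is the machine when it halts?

A | ____[#]#   read # → write _, move ←, go to B
B | ___[_]_#   read _ → write _, move ←, go to A
A | __[_]__#   read _ → write 1, move →, go to A
A | __1[_]_#   read _ → write 1, move →, go to A
A | __11[_]#   read _ → write 1, move →, go to A
A | __111[#]   read # → write _, move ←, go to B
B | __11[1]_   read 1 → write 0, move ←, go to B
B | __1[1]0_   read 1 → write 0, move ←, go to B
B | __[1]00_   read 1 → write 0, move ←, go to B
B | _[_]000_   read _ → write _, move ←, go to A
A | [_]_000_   read _ → write 1, move →, go to A
A | 1[_]000_   read _ → write 1, move →, go to A
A | 11[0]00_   read 0 → write 1, move ←, go to C
C | 1[1]100_   read 1 → write _, move →, go to B
B | 1_[1]00_   read 1 → write 0, move ←, go to B
B | 1[_]000_   read _ → write _, move ←, go to A
A | [1]_000_
No transition is defined for (A, 1); M halts in state A.

A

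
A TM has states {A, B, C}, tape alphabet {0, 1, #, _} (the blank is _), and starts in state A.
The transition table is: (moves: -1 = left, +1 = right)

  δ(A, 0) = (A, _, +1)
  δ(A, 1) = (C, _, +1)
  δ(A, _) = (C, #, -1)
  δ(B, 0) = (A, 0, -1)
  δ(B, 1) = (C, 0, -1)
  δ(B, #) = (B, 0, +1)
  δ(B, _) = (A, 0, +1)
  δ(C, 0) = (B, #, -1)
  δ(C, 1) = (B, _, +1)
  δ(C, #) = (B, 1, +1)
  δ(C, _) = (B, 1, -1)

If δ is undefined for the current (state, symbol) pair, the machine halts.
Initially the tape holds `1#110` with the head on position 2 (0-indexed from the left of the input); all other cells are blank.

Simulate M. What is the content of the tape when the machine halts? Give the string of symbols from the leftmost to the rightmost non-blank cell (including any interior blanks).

00##0#0

A | __1#[1]10   read 1 → write _, move +1, go to C
C | __1#_[1]0   read 1 → write _, move +1, go to B
B | __1#__[0]   read 0 → write 0, move -1, go to A
A | __1#_[_]0   read _ → write #, move -1, go to C
C | __1#[_]#0   read _ → write 1, move -1, go to B
B | __1[#]1#0   read # → write 0, move +1, go to B
B | __10[1]#0   read 1 → write 0, move -1, go to C
C | __1[0]0#0   read 0 → write #, move -1, go to B
B | __[1]#0#0   read 1 → write 0, move -1, go to C
C | _[_]0#0#0   read _ → write 1, move -1, go to B
B | [_]10#0#0   read _ → write 0, move +1, go to A
A | 0[1]0#0#0   read 1 → write _, move +1, go to C
C | 0_[0]#0#0   read 0 → write #, move -1, go to B
B | 0[_]##0#0   read _ → write 0, move +1, go to A
A | 00[#]#0#0
The non-blank tape span at halt is 00##0#0.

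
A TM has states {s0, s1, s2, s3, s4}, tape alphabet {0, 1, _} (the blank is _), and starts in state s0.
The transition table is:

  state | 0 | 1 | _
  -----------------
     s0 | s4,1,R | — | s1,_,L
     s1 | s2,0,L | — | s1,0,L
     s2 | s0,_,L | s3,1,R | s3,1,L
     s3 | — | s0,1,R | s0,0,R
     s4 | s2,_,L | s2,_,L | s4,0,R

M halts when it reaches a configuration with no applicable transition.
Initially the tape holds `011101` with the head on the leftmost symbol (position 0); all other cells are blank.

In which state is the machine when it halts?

state=s0 head=0 tape=[0]11101   (s0,0)→(s4,1,R)
state=s4 head=1 tape=1[1]1101   (s4,1)→(s2,_,L)
state=s2 head=0 tape=[1]_1101   (s2,1)→(s3,1,R)
state=s3 head=1 tape=1[_]1101   (s3,_)→(s0,0,R)
state=s0 head=2 tape=10[1]101
No transition is defined for (s0, 1); M halts in state s0.

s0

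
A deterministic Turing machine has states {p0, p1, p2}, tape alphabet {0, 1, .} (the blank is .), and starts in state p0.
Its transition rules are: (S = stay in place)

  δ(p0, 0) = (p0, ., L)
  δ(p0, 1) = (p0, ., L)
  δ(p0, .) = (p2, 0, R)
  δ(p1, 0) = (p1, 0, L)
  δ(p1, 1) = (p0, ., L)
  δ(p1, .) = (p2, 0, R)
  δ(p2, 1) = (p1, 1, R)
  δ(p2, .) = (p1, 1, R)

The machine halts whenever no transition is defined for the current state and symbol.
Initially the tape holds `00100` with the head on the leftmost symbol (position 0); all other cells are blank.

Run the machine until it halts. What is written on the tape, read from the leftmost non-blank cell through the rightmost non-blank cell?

0100100

state=p0 head=0 tape=..[0]0100   (p0,0)→(p0,.,L)
state=p0 head=-1 tape=.[.].0100   (p0,.)→(p2,0,R)
state=p2 head=0 tape=.0[.]0100   (p2,.)→(p1,1,R)
state=p1 head=1 tape=.01[0]100   (p1,0)→(p1,0,L)
state=p1 head=0 tape=.0[1]0100   (p1,1)→(p0,.,L)
state=p0 head=-1 tape=.[0].0100   (p0,0)→(p0,.,L)
state=p0 head=-2 tape=[.]..0100   (p0,.)→(p2,0,R)
state=p2 head=-1 tape=0[.].0100   (p2,.)→(p1,1,R)
state=p1 head=0 tape=01[.]0100   (p1,.)→(p2,0,R)
state=p2 head=1 tape=010[0]100
The non-blank tape span at halt is 0100100.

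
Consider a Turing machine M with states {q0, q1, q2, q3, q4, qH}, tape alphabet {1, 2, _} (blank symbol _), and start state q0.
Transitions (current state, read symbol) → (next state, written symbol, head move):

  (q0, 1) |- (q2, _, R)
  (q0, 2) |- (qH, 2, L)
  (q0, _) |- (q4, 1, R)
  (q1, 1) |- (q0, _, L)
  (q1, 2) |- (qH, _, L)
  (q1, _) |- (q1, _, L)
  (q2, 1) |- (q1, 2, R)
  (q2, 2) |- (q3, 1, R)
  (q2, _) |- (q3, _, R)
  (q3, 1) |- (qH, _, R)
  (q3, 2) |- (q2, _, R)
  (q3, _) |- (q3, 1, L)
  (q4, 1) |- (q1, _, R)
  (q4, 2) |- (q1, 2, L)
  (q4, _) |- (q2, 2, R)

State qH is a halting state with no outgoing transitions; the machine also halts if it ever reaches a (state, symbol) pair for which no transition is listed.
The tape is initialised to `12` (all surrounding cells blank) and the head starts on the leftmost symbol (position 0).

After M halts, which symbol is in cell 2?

q0 | [1]2_   read 1 → write _, move R, go to q2
q2 | _[2]_   read 2 → write 1, move R, go to q3
q3 | _1[_]   read _ → write 1, move L, go to q3
q3 | _[1]1   read 1 → write _, move R, go to qH
qH | __[1]
Cell 2 holds 1 when M halts.

1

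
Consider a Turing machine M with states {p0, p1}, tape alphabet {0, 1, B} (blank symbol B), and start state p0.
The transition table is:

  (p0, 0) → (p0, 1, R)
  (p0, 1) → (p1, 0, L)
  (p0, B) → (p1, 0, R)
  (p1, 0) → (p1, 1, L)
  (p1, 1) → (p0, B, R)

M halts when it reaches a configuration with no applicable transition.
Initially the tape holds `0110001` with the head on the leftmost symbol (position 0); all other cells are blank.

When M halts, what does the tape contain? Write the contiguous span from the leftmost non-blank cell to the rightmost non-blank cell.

111B10

state=p0 head=0 tape=[0]110001BB   (p0,0)→(p0,1,R)
state=p0 head=1 tape=1[1]10001BB   (p0,1)→(p1,0,L)
state=p1 head=0 tape=[1]010001BB   (p1,1)→(p0,B,R)
state=p0 head=1 tape=B[0]10001BB   (p0,0)→(p0,1,R)
state=p0 head=2 tape=B1[1]0001BB   (p0,1)→(p1,0,L)
state=p1 head=1 tape=B[1]00001BB   (p1,1)→(p0,B,R)
state=p0 head=2 tape=BB[0]0001BB   (p0,0)→(p0,1,R)
state=p0 head=3 tape=BB1[0]001BB   (p0,0)→(p0,1,R)
state=p0 head=4 tape=BB11[0]01BB   (p0,0)→(p0,1,R)
state=p0 head=5 tape=BB111[0]1BB   (p0,0)→(p0,1,R)
state=p0 head=6 tape=BB1111[1]BB   (p0,1)→(p1,0,L)
state=p1 head=5 tape=BB111[1]0BB   (p1,1)→(p0,B,R)
state=p0 head=6 tape=BB111B[0]BB   (p0,0)→(p0,1,R)
state=p0 head=7 tape=BB111B1[B]B   (p0,B)→(p1,0,R)
state=p1 head=8 tape=BB111B10[B]
The non-blank tape span at halt is 111B10.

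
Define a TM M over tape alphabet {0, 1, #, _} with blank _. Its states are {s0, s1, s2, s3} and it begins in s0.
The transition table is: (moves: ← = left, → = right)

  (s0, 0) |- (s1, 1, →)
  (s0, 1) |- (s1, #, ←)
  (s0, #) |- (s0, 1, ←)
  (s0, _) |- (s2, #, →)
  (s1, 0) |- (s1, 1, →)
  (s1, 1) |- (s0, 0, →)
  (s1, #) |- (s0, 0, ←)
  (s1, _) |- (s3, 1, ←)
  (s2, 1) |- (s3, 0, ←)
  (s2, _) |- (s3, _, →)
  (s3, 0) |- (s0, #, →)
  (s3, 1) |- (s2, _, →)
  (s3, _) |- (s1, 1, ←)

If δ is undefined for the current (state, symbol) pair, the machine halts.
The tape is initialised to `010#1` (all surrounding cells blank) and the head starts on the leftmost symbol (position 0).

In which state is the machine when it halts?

s3

s0 | [0]10#1___   read 0 → write 1, move →, go to s1
s1 | 1[1]0#1___   read 1 → write 0, move →, go to s0
s0 | 10[0]#1___   read 0 → write 1, move →, go to s1
s1 | 101[#]1___   read # → write 0, move ←, go to s0
s0 | 10[1]01___   read 1 → write #, move ←, go to s1
s1 | 1[0]#01___   read 0 → write 1, move →, go to s1
s1 | 11[#]01___   read # → write 0, move ←, go to s0
s0 | 1[1]001___   read 1 → write #, move ←, go to s1
s1 | [1]#001___   read 1 → write 0, move →, go to s0
s0 | 0[#]001___   read # → write 1, move ←, go to s0
s0 | [0]1001___   read 0 → write 1, move →, go to s1
s1 | 1[1]001___   read 1 → write 0, move →, go to s0
s0 | 10[0]01___   read 0 → write 1, move →, go to s1
s1 | 101[0]1___   read 0 → write 1, move →, go to s1
s1 | 1011[1]___   read 1 → write 0, move →, go to s0
s0 | 10110[_]__   read _ → write #, move →, go to s2
s2 | 10110#[_]_   read _ → write _, move →, go to s3
s3 | 10110#_[_]   read _ → write 1, move ←, go to s1
s1 | 10110#[_]1   read _ → write 1, move ←, go to s3
s3 | 10110[#]11
No transition is defined for (s3, #); M halts in state s3.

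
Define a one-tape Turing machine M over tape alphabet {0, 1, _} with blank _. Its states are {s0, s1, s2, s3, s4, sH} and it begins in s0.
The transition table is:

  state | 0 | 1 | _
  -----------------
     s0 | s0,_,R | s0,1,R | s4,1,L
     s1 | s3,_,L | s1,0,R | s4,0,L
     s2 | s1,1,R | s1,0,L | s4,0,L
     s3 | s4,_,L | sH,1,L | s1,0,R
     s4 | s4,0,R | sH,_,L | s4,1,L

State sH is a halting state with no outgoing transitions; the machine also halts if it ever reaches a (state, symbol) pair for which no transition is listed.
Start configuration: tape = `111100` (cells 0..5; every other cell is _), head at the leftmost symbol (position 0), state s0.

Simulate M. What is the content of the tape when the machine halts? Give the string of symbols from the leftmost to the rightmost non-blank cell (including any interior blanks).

111_111

s0 | [1]11100_   read 1 → write 1, move R, go to s0
s0 | 1[1]1100_   read 1 → write 1, move R, go to s0
s0 | 11[1]100_   read 1 → write 1, move R, go to s0
s0 | 111[1]00_   read 1 → write 1, move R, go to s0
s0 | 1111[0]0_   read 0 → write _, move R, go to s0
s0 | 1111_[0]_   read 0 → write _, move R, go to s0
s0 | 1111__[_]   read _ → write 1, move L, go to s4
s4 | 1111_[_]1   read _ → write 1, move L, go to s4
s4 | 1111[_]11   read _ → write 1, move L, go to s4
s4 | 111[1]111   read 1 → write _, move L, go to sH
sH | 11[1]_111
The non-blank tape span at halt is 111_111.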